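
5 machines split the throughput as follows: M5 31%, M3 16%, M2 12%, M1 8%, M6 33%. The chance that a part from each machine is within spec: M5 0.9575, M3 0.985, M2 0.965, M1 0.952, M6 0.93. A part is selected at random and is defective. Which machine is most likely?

Taking complements, P(defective | each) = M5 0.0425, M3 0.015, M2 0.035, M1 0.048, M6 0.07.
Prior × likelihood for each hypothesis:
  M5: 0.31 × 0.0425 = 0.013175
  M3: 0.16 × 0.015 = 0.0024
  M2: 0.12 × 0.035 = 0.0042
  M1: 0.08 × 0.048 = 0.00384
  M6: 0.33 × 0.07 = 0.0231
Sum = 0.046715.
Largest term belongs to M6, so M6 is most probable.

M6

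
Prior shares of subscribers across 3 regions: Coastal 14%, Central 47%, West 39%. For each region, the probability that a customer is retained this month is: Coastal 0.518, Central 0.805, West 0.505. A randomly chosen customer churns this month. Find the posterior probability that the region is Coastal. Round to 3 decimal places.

0.192

Taking complements, P(churn | each) = Coastal 0.482, Central 0.195, West 0.495.
Prior × likelihood for each hypothesis:
  Coastal: 0.14 × 0.482 = 0.06748
  Central: 0.47 × 0.195 = 0.09165
  West: 0.39 × 0.495 = 0.19305
Sum = 0.35218.
P(Coastal | evidence) = 0.06748 / 0.35218 ≈ 0.192.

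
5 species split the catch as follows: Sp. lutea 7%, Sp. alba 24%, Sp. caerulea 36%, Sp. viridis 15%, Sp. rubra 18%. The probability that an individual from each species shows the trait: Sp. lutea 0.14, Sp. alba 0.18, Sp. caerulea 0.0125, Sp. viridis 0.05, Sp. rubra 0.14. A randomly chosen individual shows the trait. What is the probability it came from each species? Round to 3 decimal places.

Sp. lutea 0.109, Sp. alba 0.479, Sp. caerulea 0.050, Sp. viridis 0.083, Sp. rubra 0.279

By Bayes' rule, posterior ∝ prior × likelihood:
  Sp. lutea: 0.07 × 0.14 = 0.0098
  Sp. alba: 0.24 × 0.18 = 0.0432
  Sp. caerulea: 0.36 × 0.0125 = 0.0045
  Sp. viridis: 0.15 × 0.05 = 0.0075
  Sp. rubra: 0.18 × 0.14 = 0.0252
Total = 0.0902.
P(Sp. lutea | trait) = 0.0098/0.0902 ≈ 0.109
P(Sp. alba | trait) = 0.0432/0.0902 ≈ 0.479
P(Sp. caerulea | trait) = 0.0045/0.0902 ≈ 0.050
P(Sp. viridis | trait) = 0.0075/0.0902 ≈ 0.083
P(Sp. rubra | trait) = 0.0252/0.0902 ≈ 0.279
(Check: 0.109+0.479+0.050+0.083+0.279 = 1.000.)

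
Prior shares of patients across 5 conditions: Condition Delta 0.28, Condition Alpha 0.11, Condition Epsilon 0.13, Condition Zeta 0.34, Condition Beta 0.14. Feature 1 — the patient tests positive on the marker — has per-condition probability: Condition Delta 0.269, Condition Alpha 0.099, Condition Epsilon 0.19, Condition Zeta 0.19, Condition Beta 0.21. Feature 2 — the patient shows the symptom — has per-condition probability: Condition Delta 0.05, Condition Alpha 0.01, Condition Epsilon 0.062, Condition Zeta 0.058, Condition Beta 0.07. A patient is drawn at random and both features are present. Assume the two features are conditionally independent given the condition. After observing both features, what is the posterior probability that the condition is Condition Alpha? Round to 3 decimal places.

Unnormalized posteriors (prior × likelihood):
  Condition Delta: 0.28 × 0.269 × 0.05 = 0.003766
  Condition Alpha: 0.11 × 0.099 × 0.01 = 0.0001089
  Condition Epsilon: 0.13 × 0.19 × 0.062 = 0.0015314
  Condition Zeta: 0.34 × 0.19 × 0.058 = 0.0037468
  Condition Beta: 0.14 × 0.21 × 0.07 = 0.002058
Sum = 0.0112111.
P(Condition Alpha | evidence) = 0.0001089 / 0.0112111 ≈ 0.010.

0.010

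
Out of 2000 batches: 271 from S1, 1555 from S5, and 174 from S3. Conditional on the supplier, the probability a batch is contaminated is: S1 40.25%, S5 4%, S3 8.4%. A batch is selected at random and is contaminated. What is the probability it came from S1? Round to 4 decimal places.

0.5868

Unnormalized posteriors (prior × likelihood):
  S1: 0.1355 × 0.4025 = 0.05453875
  S5: 0.7775 × 0.04 = 0.0311
  S3: 0.087 × 0.084 = 0.007308
Total = 0.09294675.
P(S1 | evidence) = 0.05453875 / 0.09294675 ≈ 0.5868.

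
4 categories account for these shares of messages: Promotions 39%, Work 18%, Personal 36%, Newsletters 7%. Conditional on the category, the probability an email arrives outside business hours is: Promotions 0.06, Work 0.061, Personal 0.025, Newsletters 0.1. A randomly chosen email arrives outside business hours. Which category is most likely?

Unnormalized posteriors (prior × likelihood):
  Promotions: 0.39 × 0.06 = 0.0234
  Work: 0.18 × 0.061 = 0.01098
  Personal: 0.36 × 0.025 = 0.009
  Newsletters: 0.07 × 0.1 = 0.007
Normalizing constant = 0.05038.
Largest term belongs to Promotions, so Promotions is most probable.

Promotions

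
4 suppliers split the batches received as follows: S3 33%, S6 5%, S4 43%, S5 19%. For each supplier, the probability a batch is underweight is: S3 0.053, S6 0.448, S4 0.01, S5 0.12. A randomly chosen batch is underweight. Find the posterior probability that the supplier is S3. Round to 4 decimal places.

0.2611

Prior × likelihood for each hypothesis:
  S3: 0.33 × 0.053 = 0.01749
  S6: 0.05 × 0.448 = 0.0224
  S4: 0.43 × 0.01 = 0.0043
  S5: 0.19 × 0.12 = 0.0228
Sum = 0.06699.
P(S3 | evidence) = 0.01749 / 0.06699 ≈ 0.2611.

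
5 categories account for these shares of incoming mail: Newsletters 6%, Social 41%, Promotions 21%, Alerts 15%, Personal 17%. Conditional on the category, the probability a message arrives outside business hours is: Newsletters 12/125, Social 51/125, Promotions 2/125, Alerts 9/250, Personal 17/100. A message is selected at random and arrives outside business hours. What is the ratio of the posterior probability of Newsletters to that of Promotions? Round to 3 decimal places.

1.714

By Bayes' rule, posterior ∝ prior × likelihood:
  Newsletters: 0.06 × 0.096 = 0.00576
  Social: 0.41 × 0.408 = 0.16728
  Promotions: 0.21 × 0.016 = 0.00336
  Alerts: 0.15 × 0.036 = 0.0054
  Personal: 0.17 × 0.17 = 0.0289
Sum = 0.2107.
The ratio is 0.00576 / 0.00336 (the normalizer cancels) = 1.714.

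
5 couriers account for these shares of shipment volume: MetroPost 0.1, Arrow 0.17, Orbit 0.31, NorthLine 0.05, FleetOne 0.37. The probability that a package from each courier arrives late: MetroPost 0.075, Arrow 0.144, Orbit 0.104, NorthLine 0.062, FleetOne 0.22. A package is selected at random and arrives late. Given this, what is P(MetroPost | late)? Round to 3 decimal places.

0.050

Unnormalized posteriors (prior × likelihood):
  MetroPost: 0.1 × 0.075 = 0.0075
  Arrow: 0.17 × 0.144 = 0.02448
  Orbit: 0.31 × 0.104 = 0.03224
  NorthLine: 0.05 × 0.062 = 0.0031
  FleetOne: 0.37 × 0.22 = 0.0814
Normalizing constant = 0.14872.
P(MetroPost | evidence) = 0.0075 / 0.14872 ≈ 0.050.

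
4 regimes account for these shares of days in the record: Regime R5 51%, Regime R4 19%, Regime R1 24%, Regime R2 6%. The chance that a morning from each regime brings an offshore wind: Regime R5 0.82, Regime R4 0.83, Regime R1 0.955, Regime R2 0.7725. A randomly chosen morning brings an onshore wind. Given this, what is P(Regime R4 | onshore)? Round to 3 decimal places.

0.217

Taking complements, P(onshore | each) = Regime R5 0.18, Regime R4 0.17, Regime R1 0.045, Regime R2 0.2275.
Prior × likelihood for each hypothesis:
  Regime R5: 0.51 × 0.18 = 0.0918
  Regime R4: 0.19 × 0.17 = 0.0323
  Regime R1: 0.24 × 0.045 = 0.0108
  Regime R2: 0.06 × 0.2275 = 0.01365
Sum = 0.14855.
P(Regime R4 | evidence) = 0.0323 / 0.14855 ≈ 0.217.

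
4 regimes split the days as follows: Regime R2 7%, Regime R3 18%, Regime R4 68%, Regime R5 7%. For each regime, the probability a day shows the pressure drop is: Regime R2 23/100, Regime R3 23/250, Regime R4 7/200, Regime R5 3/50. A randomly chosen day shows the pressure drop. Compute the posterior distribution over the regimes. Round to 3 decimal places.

By Bayes' rule, posterior ∝ prior × likelihood:
  Regime R2: 0.07 × 0.23 = 0.0161
  Regime R3: 0.18 × 0.092 = 0.01656
  Regime R4: 0.68 × 0.035 = 0.0238
  Regime R5: 0.07 × 0.06 = 0.0042
Total = 0.06066.
P(Regime R2 | drop) = 0.0161/0.06066 ≈ 0.265
P(Regime R3 | drop) = 0.01656/0.06066 ≈ 0.273
P(Regime R4 | drop) = 0.0238/0.06066 ≈ 0.392
P(Regime R5 | drop) = 0.0042/0.06066 ≈ 0.069

Regime R2 0.265, Regime R3 0.273, Regime R4 0.392, Regime R5 0.069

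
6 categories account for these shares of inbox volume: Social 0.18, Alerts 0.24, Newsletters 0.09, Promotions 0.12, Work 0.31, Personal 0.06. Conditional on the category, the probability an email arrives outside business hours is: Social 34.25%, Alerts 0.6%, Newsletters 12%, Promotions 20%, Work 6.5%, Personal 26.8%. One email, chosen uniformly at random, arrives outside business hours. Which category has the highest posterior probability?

Prior × likelihood for each hypothesis:
  Social: 0.18 × 0.3425 = 0.06165
  Alerts: 0.24 × 0.006 = 0.00144
  Newsletters: 0.09 × 0.12 = 0.0108
  Promotions: 0.12 × 0.2 = 0.024
  Work: 0.31 × 0.065 = 0.02015
  Personal: 0.06 × 0.268 = 0.01608
Normalizing constant = 0.13412.
Largest term belongs to Social, so Social is most probable.

Social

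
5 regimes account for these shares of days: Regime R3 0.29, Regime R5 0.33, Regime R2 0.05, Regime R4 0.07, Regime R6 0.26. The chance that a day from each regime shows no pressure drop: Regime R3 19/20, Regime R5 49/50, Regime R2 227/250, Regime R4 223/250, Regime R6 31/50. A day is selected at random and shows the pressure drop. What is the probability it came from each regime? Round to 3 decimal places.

Regime R3 0.110, Regime R5 0.050, Regime R2 0.035, Regime R4 0.057, Regime R6 0.748

Taking complements, P(drop | each) = Regime R3 0.05, Regime R5 0.02, Regime R2 0.092, Regime R4 0.108, Regime R6 0.38.
Compute prior × likelihood for every hypothesis:
  Regime R3: 0.29 × 0.05 = 0.0145
  Regime R5: 0.33 × 0.02 = 0.0066
  Regime R2: 0.05 × 0.092 = 0.0046
  Regime R4: 0.07 × 0.108 = 0.00756
  Regime R6: 0.26 × 0.38 = 0.0988
Normalizing constant = 0.13206.
P(Regime R3 | drop) = 0.0145/0.13206 ≈ 0.110
P(Regime R5 | drop) = 0.0066/0.13206 ≈ 0.050
P(Regime R2 | drop) = 0.0046/0.13206 ≈ 0.035
P(Regime R4 | drop) = 0.00756/0.13206 ≈ 0.057
P(Regime R6 | drop) = 0.0988/0.13206 ≈ 0.748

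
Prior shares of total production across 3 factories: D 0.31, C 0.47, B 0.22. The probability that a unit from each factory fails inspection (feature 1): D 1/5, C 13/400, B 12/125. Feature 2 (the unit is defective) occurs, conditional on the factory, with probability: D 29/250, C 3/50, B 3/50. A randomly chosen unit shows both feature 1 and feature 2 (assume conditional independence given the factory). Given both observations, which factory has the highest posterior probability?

D

Unnormalized posteriors (prior × likelihood):
  D: 0.31 × 0.2 × 0.116 = 0.007192
  C: 0.47 × 0.0325 × 0.06 = 0.0009165
  B: 0.22 × 0.096 × 0.06 = 0.0012672
Sum = 0.0093757.
Largest term belongs to D, so D is most probable.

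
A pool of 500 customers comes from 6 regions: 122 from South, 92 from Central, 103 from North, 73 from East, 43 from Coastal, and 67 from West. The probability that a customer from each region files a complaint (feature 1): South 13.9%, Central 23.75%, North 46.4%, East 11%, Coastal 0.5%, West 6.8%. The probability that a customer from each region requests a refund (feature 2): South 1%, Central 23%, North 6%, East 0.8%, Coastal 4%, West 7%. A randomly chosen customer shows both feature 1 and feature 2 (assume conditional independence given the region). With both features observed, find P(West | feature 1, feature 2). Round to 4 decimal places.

0.0377

Unnormalized posteriors (prior × likelihood):
  South: 0.244 × 0.139 × 0.01 = 0.00033916
  Central: 0.184 × 0.2375 × 0.23 = 0.010051
  North: 0.206 × 0.464 × 0.06 = 0.00573504
  East: 0.146 × 0.11 × 0.008 = 0.00012848
  Coastal: 0.086 × 0.005 × 0.04 = 0.0000172
  West: 0.134 × 0.068 × 0.07 = 0.00063784
Sum = 0.01690872.
P(West | evidence) = 0.00063784 / 0.01690872 ≈ 0.0377.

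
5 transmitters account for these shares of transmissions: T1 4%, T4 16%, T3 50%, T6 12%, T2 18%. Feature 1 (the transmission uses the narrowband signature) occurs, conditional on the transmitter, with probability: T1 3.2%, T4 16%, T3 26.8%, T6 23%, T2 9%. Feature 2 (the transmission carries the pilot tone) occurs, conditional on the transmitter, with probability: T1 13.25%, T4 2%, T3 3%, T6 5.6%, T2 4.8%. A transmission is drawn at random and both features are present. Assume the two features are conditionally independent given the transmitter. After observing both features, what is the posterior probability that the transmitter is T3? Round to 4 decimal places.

Prior × likelihood for each hypothesis:
  T1: 0.04 × 0.032 × 0.1325 = 0.0001696
  T4: 0.16 × 0.16 × 0.02 = 0.000512
  T3: 0.5 × 0.268 × 0.03 = 0.00402
  T6: 0.12 × 0.23 × 0.056 = 0.0015456
  T2: 0.18 × 0.09 × 0.048 = 0.0007776
Total = 0.0070248.
P(T3 | evidence) = 0.00402 / 0.0070248 ≈ 0.5723.

0.5723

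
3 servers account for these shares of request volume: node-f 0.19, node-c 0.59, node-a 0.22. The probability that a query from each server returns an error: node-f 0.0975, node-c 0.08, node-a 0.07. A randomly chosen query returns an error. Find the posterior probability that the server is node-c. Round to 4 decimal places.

Compute prior × likelihood for every hypothesis:
  node-f: 0.19 × 0.0975 = 0.018525
  node-c: 0.59 × 0.08 = 0.0472
  node-a: 0.22 × 0.07 = 0.0154
Normalizing constant = 0.081125.
P(node-c | evidence) = 0.0472 / 0.081125 ≈ 0.5818.

0.5818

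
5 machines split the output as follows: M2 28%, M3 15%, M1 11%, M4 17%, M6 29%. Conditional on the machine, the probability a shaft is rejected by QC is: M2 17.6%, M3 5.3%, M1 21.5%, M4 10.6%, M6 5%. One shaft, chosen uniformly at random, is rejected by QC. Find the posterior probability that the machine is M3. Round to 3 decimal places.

By Bayes' rule, posterior ∝ prior × likelihood:
  M2: 0.28 × 0.176 = 0.04928
  M3: 0.15 × 0.053 = 0.00795
  M1: 0.11 × 0.215 = 0.02365
  M4: 0.17 × 0.106 = 0.01802
  M6: 0.29 × 0.05 = 0.0145
Normalizing constant = 0.1134.
P(M3 | evidence) = 0.00795 / 0.1134 ≈ 0.070.

0.070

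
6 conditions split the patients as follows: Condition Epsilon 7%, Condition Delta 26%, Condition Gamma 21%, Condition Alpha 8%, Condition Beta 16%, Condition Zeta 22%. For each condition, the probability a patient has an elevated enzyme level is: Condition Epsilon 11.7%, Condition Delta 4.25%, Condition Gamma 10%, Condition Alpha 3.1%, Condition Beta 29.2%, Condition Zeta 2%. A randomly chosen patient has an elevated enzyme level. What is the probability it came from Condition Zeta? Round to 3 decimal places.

0.047

Compute prior × likelihood for every hypothesis:
  Condition Epsilon: 0.07 × 0.117 = 0.00819
  Condition Delta: 0.26 × 0.0425 = 0.01105
  Condition Gamma: 0.21 × 0.1 = 0.021
  Condition Alpha: 0.08 × 0.031 = 0.00248
  Condition Beta: 0.16 × 0.292 = 0.04672
  Condition Zeta: 0.22 × 0.02 = 0.0044
Sum = 0.09384.
P(Condition Zeta | evidence) = 0.0044 / 0.09384 ≈ 0.047.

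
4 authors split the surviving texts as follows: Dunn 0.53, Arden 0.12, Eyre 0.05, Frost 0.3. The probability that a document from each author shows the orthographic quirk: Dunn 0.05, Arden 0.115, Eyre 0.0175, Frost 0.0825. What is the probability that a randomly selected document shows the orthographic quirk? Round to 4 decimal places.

Compute prior × likelihood for every hypothesis:
  Dunn: 0.53 × 0.05 = 0.0265
  Arden: 0.12 × 0.115 = 0.0138
  Eyre: 0.05 × 0.0175 = 0.000875
  Frost: 0.3 × 0.0825 = 0.02475
P(quirk) = 0.0265 + 0.0138 + 0.000875 + 0.02475 = 0.065925 → 0.0659.

0.0659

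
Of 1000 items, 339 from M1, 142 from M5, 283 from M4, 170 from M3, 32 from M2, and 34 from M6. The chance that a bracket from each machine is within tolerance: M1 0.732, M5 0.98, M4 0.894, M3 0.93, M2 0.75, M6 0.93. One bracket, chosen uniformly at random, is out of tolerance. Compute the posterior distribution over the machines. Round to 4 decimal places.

Taking complements, P(oversize | each) = M1 0.268, M5 0.02, M4 0.106, M3 0.07, M2 0.25, M6 0.07.
Unnormalized posteriors (prior × likelihood):
  M1: 0.339 × 0.268 = 0.090852
  M5: 0.142 × 0.02 = 0.00284
  M4: 0.283 × 0.106 = 0.029998
  M3: 0.17 × 0.07 = 0.0119
  M2: 0.032 × 0.25 = 0.008
  M6: 0.034 × 0.07 = 0.00238
Total = 0.14597.
P(M1 | oversize) = 0.090852/0.14597 ≈ 0.6224
P(M5 | oversize) = 0.00284/0.14597 ≈ 0.0195
P(M4 | oversize) = 0.029998/0.14597 ≈ 0.2055
P(M3 | oversize) = 0.0119/0.14597 ≈ 0.0815
P(M2 | oversize) = 0.008/0.14597 ≈ 0.0548
P(M6 | oversize) = 0.00238/0.14597 ≈ 0.0163

M1 0.6224, M5 0.0195, M4 0.2055, M3 0.0815, M2 0.0548, M6 0.0163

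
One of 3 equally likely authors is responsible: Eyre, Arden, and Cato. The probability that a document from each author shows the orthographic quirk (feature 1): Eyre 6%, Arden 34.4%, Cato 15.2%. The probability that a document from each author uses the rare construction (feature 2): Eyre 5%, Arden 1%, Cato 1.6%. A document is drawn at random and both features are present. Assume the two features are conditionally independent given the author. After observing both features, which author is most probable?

With a uniform prior (1/3 each), posterior ∝ likelihood:
  Eyre: 0.06 × 0.05 = 0.003
  Arden: 0.344 × 0.01 = 0.00344
  Cato: 0.152 × 0.016 = 0.002432
Normalizing constant = 0.008872.
Largest term belongs to Arden, so Arden is most probable.

Arden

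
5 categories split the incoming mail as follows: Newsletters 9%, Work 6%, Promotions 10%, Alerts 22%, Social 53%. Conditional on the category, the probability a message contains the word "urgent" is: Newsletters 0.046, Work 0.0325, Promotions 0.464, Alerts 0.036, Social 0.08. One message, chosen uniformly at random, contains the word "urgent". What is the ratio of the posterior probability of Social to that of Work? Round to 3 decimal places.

Prior × likelihood for each hypothesis:
  Newsletters: 0.09 × 0.046 = 0.00414
  Work: 0.06 × 0.0325 = 0.00195
  Promotions: 0.1 × 0.464 = 0.0464
  Alerts: 0.22 × 0.036 = 0.00792
  Social: 0.53 × 0.08 = 0.0424
Sum = 0.10281.
The ratio is 0.0424 / 0.00195 (the normalizer cancels) = 21.744.

21.744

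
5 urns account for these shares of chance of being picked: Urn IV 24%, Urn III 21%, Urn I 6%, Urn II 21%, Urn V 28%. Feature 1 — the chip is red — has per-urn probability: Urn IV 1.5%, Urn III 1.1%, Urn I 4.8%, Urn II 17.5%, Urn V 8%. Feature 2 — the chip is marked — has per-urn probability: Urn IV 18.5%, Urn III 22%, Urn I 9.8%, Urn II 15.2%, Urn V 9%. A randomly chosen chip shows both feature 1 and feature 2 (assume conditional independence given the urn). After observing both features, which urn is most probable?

By Bayes' rule, posterior ∝ prior × likelihood:
  Urn IV: 0.24 × 0.015 × 0.185 = 0.000666
  Urn III: 0.21 × 0.011 × 0.22 = 0.0005082
  Urn I: 0.06 × 0.048 × 0.098 = 0.00028224
  Urn II: 0.21 × 0.175 × 0.152 = 0.005586
  Urn V: 0.28 × 0.08 × 0.09 = 0.002016
Normalizing constant = 0.00905844.
Largest term belongs to Urn II, so Urn II is most probable.

Urn II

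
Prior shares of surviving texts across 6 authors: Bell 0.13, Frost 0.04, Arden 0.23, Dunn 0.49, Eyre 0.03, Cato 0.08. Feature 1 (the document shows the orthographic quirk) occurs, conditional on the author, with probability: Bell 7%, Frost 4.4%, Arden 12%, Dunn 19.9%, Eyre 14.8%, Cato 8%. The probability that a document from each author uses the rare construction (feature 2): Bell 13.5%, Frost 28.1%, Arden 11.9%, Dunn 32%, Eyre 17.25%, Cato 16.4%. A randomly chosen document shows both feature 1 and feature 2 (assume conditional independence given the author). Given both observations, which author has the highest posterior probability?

By Bayes' rule, posterior ∝ prior × likelihood:
  Bell: 0.13 × 0.07 × 0.135 = 0.0012285
  Frost: 0.04 × 0.044 × 0.281 = 0.00049456
  Arden: 0.23 × 0.12 × 0.119 = 0.0032844
  Dunn: 0.49 × 0.199 × 0.32 = 0.0312032
  Eyre: 0.03 × 0.148 × 0.1725 = 0.0007659
  Cato: 0.08 × 0.08 × 0.164 = 0.0010496
Sum = 0.03802616.
Largest term belongs to Dunn, so Dunn is most probable.

Dunn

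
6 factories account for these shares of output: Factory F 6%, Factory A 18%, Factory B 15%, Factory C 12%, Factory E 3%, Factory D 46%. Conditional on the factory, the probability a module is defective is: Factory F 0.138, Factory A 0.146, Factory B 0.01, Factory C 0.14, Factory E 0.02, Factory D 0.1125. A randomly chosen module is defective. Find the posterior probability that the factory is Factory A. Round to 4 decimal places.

By Bayes' rule, posterior ∝ prior × likelihood:
  Factory F: 0.06 × 0.138 = 0.00828
  Factory A: 0.18 × 0.146 = 0.02628
  Factory B: 0.15 × 0.01 = 0.0015
  Factory C: 0.12 × 0.14 = 0.0168
  Factory E: 0.03 × 0.02 = 0.0006
  Factory D: 0.46 × 0.1125 = 0.05175
Sum = 0.10521.
P(Factory A | evidence) = 0.02628 / 0.10521 ≈ 0.2498.

0.2498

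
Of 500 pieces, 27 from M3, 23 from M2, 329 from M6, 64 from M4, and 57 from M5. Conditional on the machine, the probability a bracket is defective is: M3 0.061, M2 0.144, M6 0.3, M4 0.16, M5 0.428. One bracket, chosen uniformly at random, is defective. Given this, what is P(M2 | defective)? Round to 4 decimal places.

0.0239

Unnormalized posteriors (prior × likelihood):
  M3: 0.054 × 0.061 = 0.003294
  M2: 0.046 × 0.144 = 0.006624
  M6: 0.658 × 0.3 = 0.1974
  M4: 0.128 × 0.16 = 0.02048
  M5: 0.114 × 0.428 = 0.048792
Normalizing constant = 0.27659.
P(M2 | evidence) = 0.006624 / 0.27659 ≈ 0.0239.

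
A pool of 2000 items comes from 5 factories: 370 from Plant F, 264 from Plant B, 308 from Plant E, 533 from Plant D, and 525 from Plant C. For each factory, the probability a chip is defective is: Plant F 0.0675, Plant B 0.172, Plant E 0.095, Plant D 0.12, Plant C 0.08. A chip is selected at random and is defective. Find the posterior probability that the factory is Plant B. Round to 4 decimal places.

0.2209

Unnormalized posteriors (prior × likelihood):
  Plant F: 0.185 × 0.0675 = 0.0124875
  Plant B: 0.132 × 0.172 = 0.022704
  Plant E: 0.154 × 0.095 = 0.01463
  Plant D: 0.2665 × 0.12 = 0.03198
  Plant C: 0.2625 × 0.08 = 0.021
Total = 0.1028015.
P(Plant B | evidence) = 0.022704 / 0.1028015 ≈ 0.2209.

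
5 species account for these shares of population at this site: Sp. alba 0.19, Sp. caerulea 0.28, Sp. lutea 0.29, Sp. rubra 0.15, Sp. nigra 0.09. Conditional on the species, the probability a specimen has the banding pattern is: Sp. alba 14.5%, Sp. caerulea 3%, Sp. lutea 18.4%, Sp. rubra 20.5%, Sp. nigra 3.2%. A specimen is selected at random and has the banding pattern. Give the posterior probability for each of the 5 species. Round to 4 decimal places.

Sp. alba 0.2241, Sp. caerulea 0.0683, Sp. lutea 0.4340, Sp. rubra 0.2501, Sp. nigra 0.0234

Unnormalized posteriors (prior × likelihood):
  Sp. alba: 0.19 × 0.145 = 0.02755
  Sp. caerulea: 0.28 × 0.03 = 0.0084
  Sp. lutea: 0.29 × 0.184 = 0.05336
  Sp. rubra: 0.15 × 0.205 = 0.03075
  Sp. nigra: 0.09 × 0.032 = 0.00288
Sum = 0.12294.
P(Sp. alba | banded) = 0.02755/0.12294 ≈ 0.2241
P(Sp. caerulea | banded) = 0.0084/0.12294 ≈ 0.0683
P(Sp. lutea | banded) = 0.05336/0.12294 ≈ 0.4340
P(Sp. rubra | banded) = 0.03075/0.12294 ≈ 0.2501
P(Sp. nigra | banded) = 0.00288/0.12294 ≈ 0.0234
(Check: 0.2241+0.0683+0.4340+0.2501+0.0234 = 0.9999.)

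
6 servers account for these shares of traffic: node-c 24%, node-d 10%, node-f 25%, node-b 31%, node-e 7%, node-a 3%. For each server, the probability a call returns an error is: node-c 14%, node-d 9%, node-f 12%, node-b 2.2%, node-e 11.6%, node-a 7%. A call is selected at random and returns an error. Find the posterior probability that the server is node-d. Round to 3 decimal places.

By Bayes' rule, posterior ∝ prior × likelihood:
  node-c: 0.24 × 0.14 = 0.0336
  node-d: 0.1 × 0.09 = 0.009
  node-f: 0.25 × 0.12 = 0.03
  node-b: 0.31 × 0.022 = 0.00682
  node-e: 0.07 × 0.116 = 0.00812
  node-a: 0.03 × 0.07 = 0.0021
Sum = 0.08964.
P(node-d | evidence) = 0.009 / 0.08964 ≈ 0.100.

0.100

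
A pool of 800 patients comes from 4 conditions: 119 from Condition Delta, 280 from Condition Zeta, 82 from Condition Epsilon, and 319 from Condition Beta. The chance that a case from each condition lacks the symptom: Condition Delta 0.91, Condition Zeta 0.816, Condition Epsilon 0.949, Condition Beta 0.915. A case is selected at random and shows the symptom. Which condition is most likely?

Condition Zeta

Taking complements, P(symptomatic | each) = Condition Delta 0.09, Condition Zeta 0.184, Condition Epsilon 0.051, Condition Beta 0.085.
By Bayes' rule, posterior ∝ prior × likelihood:
  Condition Delta: 0.14875 × 0.09 = 0.0133875
  Condition Zeta: 0.35 × 0.184 = 0.0644
  Condition Epsilon: 0.1025 × 0.051 = 0.0052275
  Condition Beta: 0.39875 × 0.085 = 0.03389375
Sum = 0.11690875.
Largest term belongs to Condition Zeta, so Condition Zeta is most probable.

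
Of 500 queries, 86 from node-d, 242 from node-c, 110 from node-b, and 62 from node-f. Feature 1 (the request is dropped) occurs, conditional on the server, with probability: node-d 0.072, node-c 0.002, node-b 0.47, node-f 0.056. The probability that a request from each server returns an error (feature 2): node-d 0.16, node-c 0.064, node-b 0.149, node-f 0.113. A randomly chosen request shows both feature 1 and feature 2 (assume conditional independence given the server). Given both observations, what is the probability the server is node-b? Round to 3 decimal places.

Unnormalized posteriors (prior × likelihood):
  node-d: 0.172 × 0.072 × 0.16 = 0.00198144
  node-c: 0.484 × 0.002 × 0.064 = 0.000061952
  node-b: 0.22 × 0.47 × 0.149 = 0.0154066
  node-f: 0.124 × 0.056 × 0.113 = 0.000784672
Normalizing constant = 0.018234664.
P(node-b | evidence) = 0.0154066 / 0.018234664 ≈ 0.845.

0.845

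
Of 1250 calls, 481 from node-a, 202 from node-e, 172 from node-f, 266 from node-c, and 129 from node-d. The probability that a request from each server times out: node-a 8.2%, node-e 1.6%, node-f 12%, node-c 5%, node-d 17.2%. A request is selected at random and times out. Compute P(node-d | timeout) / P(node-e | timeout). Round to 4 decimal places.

6.8651

By Bayes' rule, posterior ∝ prior × likelihood:
  node-a: 0.3848 × 0.082 = 0.0315536
  node-e: 0.1616 × 0.016 = 0.0025856
  node-f: 0.1376 × 0.12 = 0.016512
  node-c: 0.2128 × 0.05 = 0.01064
  node-d: 0.1032 × 0.172 = 0.0177504
Normalizing constant = 0.0790416.
The ratio is 0.0177504 / 0.0025856 (the normalizer cancels) = 6.8651.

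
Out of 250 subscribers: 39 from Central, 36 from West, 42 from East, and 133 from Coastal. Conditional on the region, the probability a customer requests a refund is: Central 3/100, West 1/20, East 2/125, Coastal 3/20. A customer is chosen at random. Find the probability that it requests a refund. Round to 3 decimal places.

0.094

Compute prior × likelihood for every hypothesis:
  Central: 0.156 × 0.03 = 0.00468
  West: 0.144 × 0.05 = 0.0072
  East: 0.168 × 0.016 = 0.002688
  Coastal: 0.532 × 0.15 = 0.0798
P(refund) = 0.00468 + 0.0072 + 0.002688 + 0.0798 = 0.094368 → 0.094.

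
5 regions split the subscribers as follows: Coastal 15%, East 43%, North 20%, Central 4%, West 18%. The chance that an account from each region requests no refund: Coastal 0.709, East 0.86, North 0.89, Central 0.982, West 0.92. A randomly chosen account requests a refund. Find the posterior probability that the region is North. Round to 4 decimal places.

Taking complements, P(refund | each) = Coastal 0.291, East 0.14, North 0.11, Central 0.018, West 0.08.
Unnormalized posteriors (prior × likelihood):
  Coastal: 0.15 × 0.291 = 0.04365
  East: 0.43 × 0.14 = 0.0602
  North: 0.2 × 0.11 = 0.022
  Central: 0.04 × 0.018 = 0.00072
  West: 0.18 × 0.08 = 0.0144
Normalizing constant = 0.14097.
P(North | evidence) = 0.022 / 0.14097 ≈ 0.1561.

0.1561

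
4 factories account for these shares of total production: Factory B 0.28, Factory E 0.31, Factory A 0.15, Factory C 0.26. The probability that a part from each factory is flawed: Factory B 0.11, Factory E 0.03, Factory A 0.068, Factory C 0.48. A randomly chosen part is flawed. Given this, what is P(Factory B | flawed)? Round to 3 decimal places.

0.176

Unnormalized posteriors (prior × likelihood):
  Factory B: 0.28 × 0.11 = 0.0308
  Factory E: 0.31 × 0.03 = 0.0093
  Factory A: 0.15 × 0.068 = 0.0102
  Factory C: 0.26 × 0.48 = 0.1248
Normalizing constant = 0.1751.
P(Factory B | evidence) = 0.0308 / 0.1751 ≈ 0.176.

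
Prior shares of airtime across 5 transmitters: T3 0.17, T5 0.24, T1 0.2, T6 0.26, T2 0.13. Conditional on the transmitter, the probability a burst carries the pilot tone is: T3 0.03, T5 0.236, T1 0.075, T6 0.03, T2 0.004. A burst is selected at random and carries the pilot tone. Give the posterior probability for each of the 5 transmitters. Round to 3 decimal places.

Prior × likelihood for each hypothesis:
  T3: 0.17 × 0.03 = 0.0051
  T5: 0.24 × 0.236 = 0.05664
  T1: 0.2 × 0.075 = 0.015
  T6: 0.26 × 0.03 = 0.0078
  T2: 0.13 × 0.004 = 0.00052
Sum = 0.08506.
P(T3 | pilot) = 0.0051/0.08506 ≈ 0.060
P(T5 | pilot) = 0.05664/0.08506 ≈ 0.666
P(T1 | pilot) = 0.015/0.08506 ≈ 0.176
P(T6 | pilot) = 0.0078/0.08506 ≈ 0.092
P(T2 | pilot) = 0.00052/0.08506 ≈ 0.006
(Check: 0.060+0.666+0.176+0.092+0.006 = 1.000.)

T3 0.060, T5 0.666, T1 0.176, T6 0.092, T2 0.006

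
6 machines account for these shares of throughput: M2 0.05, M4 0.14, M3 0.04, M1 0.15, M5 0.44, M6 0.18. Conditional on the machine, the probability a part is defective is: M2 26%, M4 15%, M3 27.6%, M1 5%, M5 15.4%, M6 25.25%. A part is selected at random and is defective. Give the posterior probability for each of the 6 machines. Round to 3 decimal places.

M2 0.078, M4 0.127, M3 0.067, M1 0.045, M5 0.409, M6 0.274

Compute prior × likelihood for every hypothesis:
  M2: 0.05 × 0.26 = 0.013
  M4: 0.14 × 0.15 = 0.021
  M3: 0.04 × 0.276 = 0.01104
  M1: 0.15 × 0.05 = 0.0075
  M5: 0.44 × 0.154 = 0.06776
  M6: 0.18 × 0.2525 = 0.04545
Total = 0.16575.
P(M2 | defective) = 0.013/0.16575 ≈ 0.078
P(M4 | defective) = 0.021/0.16575 ≈ 0.127
P(M3 | defective) = 0.01104/0.16575 ≈ 0.067
P(M1 | defective) = 0.0075/0.16575 ≈ 0.045
P(M5 | defective) = 0.06776/0.16575 ≈ 0.409
P(M6 | defective) = 0.04545/0.16575 ≈ 0.274
(Check: 0.078+0.127+0.067+0.045+0.409+0.274 = 1.000.)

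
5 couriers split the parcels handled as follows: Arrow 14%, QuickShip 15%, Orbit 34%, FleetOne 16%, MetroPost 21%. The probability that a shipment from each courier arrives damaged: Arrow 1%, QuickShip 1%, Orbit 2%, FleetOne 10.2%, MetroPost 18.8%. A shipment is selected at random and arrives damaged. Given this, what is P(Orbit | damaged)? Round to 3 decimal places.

0.104

Prior × likelihood for each hypothesis:
  Arrow: 0.14 × 0.01 = 0.0014
  QuickShip: 0.15 × 0.01 = 0.0015
  Orbit: 0.34 × 0.02 = 0.0068
  FleetOne: 0.16 × 0.102 = 0.01632
  MetroPost: 0.21 × 0.188 = 0.03948
Total = 0.0655.
P(Orbit | evidence) = 0.0068 / 0.0655 ≈ 0.104.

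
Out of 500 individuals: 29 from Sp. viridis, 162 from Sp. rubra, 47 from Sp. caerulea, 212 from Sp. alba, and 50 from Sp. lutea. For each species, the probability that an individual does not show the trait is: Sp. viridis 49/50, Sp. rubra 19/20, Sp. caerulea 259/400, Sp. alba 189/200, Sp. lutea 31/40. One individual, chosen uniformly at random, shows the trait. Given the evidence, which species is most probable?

Sp. caerulea

Taking complements, P(trait | each) = Sp. viridis 0.02, Sp. rubra 0.05, Sp. caerulea 0.3525, Sp. alba 0.055, Sp. lutea 0.225.
By Bayes' rule, posterior ∝ prior × likelihood:
  Sp. viridis: 0.058 × 0.02 = 0.00116
  Sp. rubra: 0.324 × 0.05 = 0.0162
  Sp. caerulea: 0.094 × 0.3525 = 0.033135
  Sp. alba: 0.424 × 0.055 = 0.02332
  Sp. lutea: 0.1 × 0.225 = 0.0225
Sum = 0.096315.
Largest term belongs to Sp. caerulea, so Sp. caerulea is most probable.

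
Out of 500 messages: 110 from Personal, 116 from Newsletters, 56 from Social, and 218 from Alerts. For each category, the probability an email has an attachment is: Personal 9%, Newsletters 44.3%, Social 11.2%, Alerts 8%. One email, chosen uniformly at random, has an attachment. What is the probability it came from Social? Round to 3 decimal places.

Compute prior × likelihood for every hypothesis:
  Personal: 0.22 × 0.09 = 0.0198
  Newsletters: 0.232 × 0.443 = 0.102776
  Social: 0.112 × 0.112 = 0.012544
  Alerts: 0.436 × 0.08 = 0.03488
Total = 0.17.
P(Social | evidence) = 0.012544 / 0.17 ≈ 0.074.

0.074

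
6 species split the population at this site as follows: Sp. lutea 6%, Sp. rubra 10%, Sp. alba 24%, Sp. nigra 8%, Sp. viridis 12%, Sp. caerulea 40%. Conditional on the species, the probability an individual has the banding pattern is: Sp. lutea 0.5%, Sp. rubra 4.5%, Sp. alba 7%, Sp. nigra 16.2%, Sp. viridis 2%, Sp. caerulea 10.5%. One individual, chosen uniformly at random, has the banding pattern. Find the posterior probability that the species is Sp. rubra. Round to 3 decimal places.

Unnormalized posteriors (prior × likelihood):
  Sp. lutea: 0.06 × 0.005 = 0.0003
  Sp. rubra: 0.1 × 0.045 = 0.0045
  Sp. alba: 0.24 × 0.07 = 0.0168
  Sp. nigra: 0.08 × 0.162 = 0.01296
  Sp. viridis: 0.12 × 0.02 = 0.0024
  Sp. caerulea: 0.4 × 0.105 = 0.042
Normalizing constant = 0.07896.
P(Sp. rubra | evidence) = 0.0045 / 0.07896 ≈ 0.057.

0.057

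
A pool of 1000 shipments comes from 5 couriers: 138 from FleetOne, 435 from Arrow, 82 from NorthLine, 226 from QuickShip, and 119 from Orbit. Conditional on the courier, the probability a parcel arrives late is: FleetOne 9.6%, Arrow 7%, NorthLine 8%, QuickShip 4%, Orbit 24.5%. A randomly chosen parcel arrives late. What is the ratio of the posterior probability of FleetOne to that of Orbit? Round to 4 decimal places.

By Bayes' rule, posterior ∝ prior × likelihood:
  FleetOne: 0.138 × 0.096 = 0.013248
  Arrow: 0.435 × 0.07 = 0.03045
  NorthLine: 0.082 × 0.08 = 0.00656
  QuickShip: 0.226 × 0.04 = 0.00904
  Orbit: 0.119 × 0.245 = 0.029155
Sum = 0.088453.
The ratio is 0.013248 / 0.029155 (the normalizer cancels) = 0.4544.

0.4544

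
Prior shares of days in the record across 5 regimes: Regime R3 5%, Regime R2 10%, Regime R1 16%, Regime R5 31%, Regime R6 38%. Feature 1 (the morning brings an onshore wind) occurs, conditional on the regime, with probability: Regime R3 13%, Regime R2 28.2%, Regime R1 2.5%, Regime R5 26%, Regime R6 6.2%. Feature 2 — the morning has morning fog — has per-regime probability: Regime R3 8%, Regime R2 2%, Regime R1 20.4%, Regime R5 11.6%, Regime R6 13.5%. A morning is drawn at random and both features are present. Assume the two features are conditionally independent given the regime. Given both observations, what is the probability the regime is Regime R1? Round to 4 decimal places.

Unnormalized posteriors (prior × likelihood):
  Regime R3: 0.05 × 0.13 × 0.08 = 0.00052
  Regime R2: 0.1 × 0.282 × 0.02 = 0.000564
  Regime R1: 0.16 × 0.025 × 0.204 = 0.000816
  Regime R5: 0.31 × 0.26 × 0.116 = 0.0093496
  Regime R6: 0.38 × 0.062 × 0.135 = 0.0031806
Normalizing constant = 0.0144302.
P(Regime R1 | evidence) = 0.000816 / 0.0144302 ≈ 0.0565.

0.0565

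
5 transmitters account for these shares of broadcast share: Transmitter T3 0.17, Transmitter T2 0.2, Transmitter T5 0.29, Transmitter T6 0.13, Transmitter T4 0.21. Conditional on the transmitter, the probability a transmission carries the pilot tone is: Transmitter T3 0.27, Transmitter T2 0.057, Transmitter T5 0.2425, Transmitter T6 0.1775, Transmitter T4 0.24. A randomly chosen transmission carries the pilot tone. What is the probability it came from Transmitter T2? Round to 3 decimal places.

0.057

Compute prior × likelihood for every hypothesis:
  Transmitter T3: 0.17 × 0.27 = 0.0459
  Transmitter T2: 0.2 × 0.057 = 0.0114
  Transmitter T5: 0.29 × 0.2425 = 0.070325
  Transmitter T6: 0.13 × 0.1775 = 0.023075
  Transmitter T4: 0.21 × 0.24 = 0.0504
Sum = 0.2011.
P(Transmitter T2 | evidence) = 0.0114 / 0.2011 ≈ 0.057.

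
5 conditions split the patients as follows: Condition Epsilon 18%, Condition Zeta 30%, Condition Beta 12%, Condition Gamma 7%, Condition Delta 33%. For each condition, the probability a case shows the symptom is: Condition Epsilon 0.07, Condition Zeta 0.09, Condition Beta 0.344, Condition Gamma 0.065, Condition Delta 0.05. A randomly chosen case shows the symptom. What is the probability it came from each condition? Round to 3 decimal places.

By Bayes' rule, posterior ∝ prior × likelihood:
  Condition Epsilon: 0.18 × 0.07 = 0.0126
  Condition Zeta: 0.3 × 0.09 = 0.027
  Condition Beta: 0.12 × 0.344 = 0.04128
  Condition Gamma: 0.07 × 0.065 = 0.00455
  Condition Delta: 0.33 × 0.05 = 0.0165
Total = 0.10193.
P(Condition Epsilon | symptomatic) = 0.0126/0.10193 ≈ 0.124
P(Condition Zeta | symptomatic) = 0.027/0.10193 ≈ 0.265
P(Condition Beta | symptomatic) = 0.04128/0.10193 ≈ 0.405
P(Condition Gamma | symptomatic) = 0.00455/0.10193 ≈ 0.045
P(Condition Delta | symptomatic) = 0.0165/0.10193 ≈ 0.162
(Check: 0.124+0.265+0.405+0.045+0.162 = 1.001.)

Condition Epsilon 0.124, Condition Zeta 0.265, Condition Beta 0.405, Condition Gamma 0.045, Condition Delta 0.162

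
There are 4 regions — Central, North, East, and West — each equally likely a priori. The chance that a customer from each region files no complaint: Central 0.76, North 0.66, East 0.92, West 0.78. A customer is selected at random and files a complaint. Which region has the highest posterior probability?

North

Taking complements, P(complaint | each) = Central 0.24, North 0.34, East 0.08, West 0.22.
With a uniform prior (1/4 each), posterior ∝ likelihood:
  Central: 0.24
  North: 0.34
  East: 0.08
  West: 0.22
Normalizing constant = 0.88.
Largest term belongs to North, so North is most probable.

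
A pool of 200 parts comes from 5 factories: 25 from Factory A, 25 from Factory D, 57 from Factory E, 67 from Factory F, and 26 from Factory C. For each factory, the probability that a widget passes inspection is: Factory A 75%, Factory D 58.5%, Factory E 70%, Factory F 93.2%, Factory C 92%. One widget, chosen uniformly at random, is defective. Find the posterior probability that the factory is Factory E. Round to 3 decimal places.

Taking complements, P(defective | each) = Factory A 0.25, Factory D 0.415, Factory E 0.3, Factory F 0.068, Factory C 0.08.
Prior × likelihood for each hypothesis:
  Factory A: 0.125 × 0.25 = 0.03125
  Factory D: 0.125 × 0.415 = 0.051875
  Factory E: 0.285 × 0.3 = 0.0855
  Factory F: 0.335 × 0.068 = 0.02278
  Factory C: 0.13 × 0.08 = 0.0104
Normalizing constant = 0.201805.
P(Factory E | evidence) = 0.0855 / 0.201805 ≈ 0.424.

0.424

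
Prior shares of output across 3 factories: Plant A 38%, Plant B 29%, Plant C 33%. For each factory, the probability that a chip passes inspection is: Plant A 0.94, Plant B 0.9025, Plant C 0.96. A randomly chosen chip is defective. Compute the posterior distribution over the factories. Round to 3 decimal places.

Plant A 0.355, Plant B 0.440, Plant C 0.205

Taking complements, P(defective | each) = Plant A 0.06, Plant B 0.0975, Plant C 0.04.
By Bayes' rule, posterior ∝ prior × likelihood:
  Plant A: 0.38 × 0.06 = 0.0228
  Plant B: 0.29 × 0.0975 = 0.028275
  Plant C: 0.33 × 0.04 = 0.0132
Normalizing constant = 0.064275.
P(Plant A | defective) = 0.0228/0.064275 ≈ 0.355
P(Plant B | defective) = 0.028275/0.064275 ≈ 0.440
P(Plant C | defective) = 0.0132/0.064275 ≈ 0.205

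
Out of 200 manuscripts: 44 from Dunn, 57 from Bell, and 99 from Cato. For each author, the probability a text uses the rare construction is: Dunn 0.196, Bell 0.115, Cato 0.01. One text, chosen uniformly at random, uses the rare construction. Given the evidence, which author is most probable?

Dunn

Compute prior × likelihood for every hypothesis:
  Dunn: 0.22 × 0.196 = 0.04312
  Bell: 0.285 × 0.115 = 0.032775
  Cato: 0.495 × 0.01 = 0.00495
Normalizing constant = 0.080845.
Largest term belongs to Dunn, so Dunn is most probable.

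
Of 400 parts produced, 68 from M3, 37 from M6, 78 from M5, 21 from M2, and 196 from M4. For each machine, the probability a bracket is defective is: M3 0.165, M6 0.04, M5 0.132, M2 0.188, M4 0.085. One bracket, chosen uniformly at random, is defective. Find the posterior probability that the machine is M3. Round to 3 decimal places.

0.257

Unnormalized posteriors (prior × likelihood):
  M3: 0.17 × 0.165 = 0.02805
  M6: 0.0925 × 0.04 = 0.0037
  M5: 0.195 × 0.132 = 0.02574
  M2: 0.0525 × 0.188 = 0.00987
  M4: 0.49 × 0.085 = 0.04165
Total = 0.10901.
P(M3 | evidence) = 0.02805 / 0.10901 ≈ 0.257.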